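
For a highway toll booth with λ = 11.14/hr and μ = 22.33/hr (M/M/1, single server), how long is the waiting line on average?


ρ = 11.14/22.33 = 0.4989
Lq = ρ²/(1−ρ) = 0.2489/0.5011 = 0.4967

Final: 0.4967


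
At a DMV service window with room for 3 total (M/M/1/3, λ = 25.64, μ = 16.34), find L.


ρ = 25.64/16.34 = 1.5692
L = ρ[1 − (K+1)ρ^K + Kρ^(K+1)] / [(1−ρ)(1−ρ^(K+1))]
Numerator: 1.5692·(1 − 4·3.863651 + 3·6.062669) = 5.858290
Denominator: (-0.5692)·(-5.062669) = 2.881446
L = 5.858290/2.881446 = 2.0331

Final: 2.0331


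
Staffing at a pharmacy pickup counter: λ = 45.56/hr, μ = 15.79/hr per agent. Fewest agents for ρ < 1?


Stability requires cμ > λ ⇔ c > λ/μ.
λ/μ = 45.56/15.79 = 2.8854
Minimum integer c = ⌊2.8854⌋ + 1 = 3
Check: 3·15.79 = 47.37 > 45.56, while 2·15.79 = 31.58 ≤ 45.56

Final: 3 servers


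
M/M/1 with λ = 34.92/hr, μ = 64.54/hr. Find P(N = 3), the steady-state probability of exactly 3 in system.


ρ = 34.92/64.54 = 0.5411
P_n = (1−ρ)·ρ^n = (1 − 0.5411)·0.5411^3 = 0.4589·0.158393 = 0.072693

Final: 0.072693


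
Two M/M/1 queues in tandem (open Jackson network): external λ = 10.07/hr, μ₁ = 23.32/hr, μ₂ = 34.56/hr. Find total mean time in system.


Each node sees arrival rate λ = 10.07/hr (tandem ⇒ throughput preserved).
W₁ = 1/(μ₁−λ) = 1/(23.32−10.07) = 0.07547 hr
W₂ = 1/(μ₂−λ) = 1/(34.56−10.07) = 0.04083 hr
W_total = W₁ + W₂ = 0.07547 + 0.04083 = 0.11630 hr

Final: 0.11630 hr


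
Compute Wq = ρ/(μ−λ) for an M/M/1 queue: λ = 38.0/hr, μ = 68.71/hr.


ρ = 38.0/68.71 = 0.5530
Wq = ρ/(μ−λ) = 0.5530/(68.71 − 38.0) = 0.5530/30.71 = 0.01801 hr

Final: 0.01801 hr


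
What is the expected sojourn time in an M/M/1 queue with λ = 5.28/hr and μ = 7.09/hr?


W = 1/(μ−λ) = 1/(7.09 − 5.28) = 1/1.81 = 0.5525 hr

Final: 0.5525 hr


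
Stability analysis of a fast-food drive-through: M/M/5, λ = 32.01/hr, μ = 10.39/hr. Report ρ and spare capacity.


Total capacity cμ = 5·10.39 = 51.95/hr
ρ = λ/(cμ) = 32.01/51.95 = 0.6162
Stable ⇔ ρ < 1: YES
Spare capacity = cμ − λ = 51.95 − 32.01 = 19.94/hr

Final: ρ = 0.6162; stable; margin = 19.94/hr


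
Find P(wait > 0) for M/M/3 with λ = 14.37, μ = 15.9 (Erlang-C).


a = λ/μ = 0.9038; ρ = a/3 = 0.3013
P₀ = 0.401888 (from M/M/c formula)
C(c,a) = [a^c/(c!(1−ρ))]·P₀ = [0.73821/(6·0.6987)]·0.401888
= 0.17608·0.401888 = 0.070765

Final: 0.070765


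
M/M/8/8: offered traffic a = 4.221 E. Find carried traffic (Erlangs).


B(8,4.221) = 0.037782 (Erlang-B)
Carried load = a(1 − B) = 4.221·(1 − 0.037782) = 4.221·0.962218 = 4.0615 E

Final: 4.0615 Erlangs


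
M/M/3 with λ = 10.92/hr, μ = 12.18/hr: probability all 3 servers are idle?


a = λ/μ = 10.92/12.18 = 0.8966; ρ = a/c = 0.2989
Σ_{k=0}^{2} a^k/k! (terms k=0..2) = 1.00000 + 0.89655 + 0.40190 = 2.29845
Tail: a^3/(3!(1−ρ)) = 0.72065/(6·0.7011) = 0.17130
P₀ = 1/(2.29845 + 0.17130) = 1/2.46976 = 0.404898

Final: 0.404898


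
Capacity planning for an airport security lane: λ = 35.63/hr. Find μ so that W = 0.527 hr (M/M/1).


W = 1/(μ−λ) ⇒ μ − λ = 1/W = 1/0.527 = 1.8975
μ = λ + 1/W = 35.63 + 1.8975 = 37.5275 per hr

Final: 37.5275 /hr


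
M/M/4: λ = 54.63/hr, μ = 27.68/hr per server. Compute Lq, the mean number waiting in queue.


a = λ/μ = 1.9736; ρ = a/4 = 0.4934
P₀ = 0.134220
Lq = P₀·a^c·ρ / (c!·(1−ρ)²) = 0.134220·15.17262·0.4934/(24·0.25664)
= 0.16314

Final: 0.16314


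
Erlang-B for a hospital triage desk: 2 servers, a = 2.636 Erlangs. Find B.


B(c,a) = (a^c/c!) / Σ_{k=0}^{c} a^k/k!
a^2/2! = 3.474248
Σ terms (k=0..2): 1.00000 + 2.63600 + 3.47425 = 7.110248
B = 3.474248/7.110248 = 0.488625

Final: 0.488625


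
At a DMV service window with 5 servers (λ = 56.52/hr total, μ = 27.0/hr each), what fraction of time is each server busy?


ρ = λ/(cμ) = 56.52/(5·27.0) = 56.52/135.00 = 0.4187

Final: 0.4187


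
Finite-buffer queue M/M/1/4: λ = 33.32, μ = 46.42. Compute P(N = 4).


ρ = λ/μ = 33.32/46.42 = 0.7178
P_K = (1−ρ)ρ^K/(1−ρ^(K+1)) = (0.2822·0.265460)/(1 − 0.190546)
= 0.074914/0.809454 = 0.092549

Final: 0.092549


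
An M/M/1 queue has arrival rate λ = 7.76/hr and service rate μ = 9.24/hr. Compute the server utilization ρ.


ρ = λ/μ = 7.76/9.24 = 0.8398

Final: 0.8398


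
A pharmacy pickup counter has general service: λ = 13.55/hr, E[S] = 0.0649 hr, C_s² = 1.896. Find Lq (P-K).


ρ = λ·E[S] = 13.55·0.0649 = 0.8794
Lq = ρ²(1+C_s²)/(2(1−ρ)) = 0.7733·(1+1.896)/(2·0.1206)
= 0.7733·2.8960/0.2412 = 9.28477

Final: 9.28477


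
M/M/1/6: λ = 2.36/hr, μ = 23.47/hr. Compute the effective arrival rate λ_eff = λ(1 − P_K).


ρ = 0.1006; P_K = (1−ρ)ρ^6/(1−ρ^7) = 0.0000009298
λ_eff = λ(1 − P_K) = 2.36·(1 − 0.0000009298) = 2.36·0.999999 = 2.3600 /hr

Final: 2.3600 /hr


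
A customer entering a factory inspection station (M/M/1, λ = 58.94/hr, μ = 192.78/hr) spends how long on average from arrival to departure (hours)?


W = 1/(μ−λ) = 1/(192.78 − 58.94) = 1/133.84 = 0.007472 hr

Final: 0.007472 hr


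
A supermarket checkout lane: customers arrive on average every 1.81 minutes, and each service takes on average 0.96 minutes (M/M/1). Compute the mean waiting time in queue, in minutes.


λ = 60/1.81 = 33.1492 /hr
μ = 60/0.96 = 62.5000 /hr
ρ = λ/μ = 33.1492/62.5000 = 0.5304
Wq = ρ/(μ−λ) = 0.5304/(62.5000−33.1492) = 0.01807 hr
In minutes: 0.01807·60 = 1.084 min

Final: 1.084 min


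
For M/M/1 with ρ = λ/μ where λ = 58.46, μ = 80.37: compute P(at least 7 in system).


ρ = 58.46/80.37 = 0.7274
P(N ≥ n) = ρ^n = 0.7274^7 = 0.107734

Final: 0.107734


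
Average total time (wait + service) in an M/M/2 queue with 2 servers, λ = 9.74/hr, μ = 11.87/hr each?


a = 0.8206; ρ = 0.4103; P₀ = 0.418160
Lq = P₀·a^c·ρ/(c!(1−ρ)²) = 0.16608
Wq = Lq/λ = 0.16608/9.74 = 0.01705 hr
W = Wq + 1/μ = 0.01705 + 0.08425 = 0.10130 hr

Final: 0.10130 hr


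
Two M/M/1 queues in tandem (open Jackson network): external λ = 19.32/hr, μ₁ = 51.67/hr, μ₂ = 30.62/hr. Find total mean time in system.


Each node sees arrival rate λ = 19.32/hr (tandem ⇒ throughput preserved).
W₁ = 1/(μ₁−λ) = 1/(51.67−19.32) = 0.03091 hr
W₂ = 1/(μ₂−λ) = 1/(30.62−19.32) = 0.08850 hr
W_total = W₁ + W₂ = 0.03091 + 0.08850 = 0.11941 hr

Final: 0.11941 hr


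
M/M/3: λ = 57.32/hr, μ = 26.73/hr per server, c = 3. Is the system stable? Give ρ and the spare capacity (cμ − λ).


Total capacity cμ = 3·26.73 = 80.19/hr
ρ = λ/(cμ) = 57.32/80.19 = 0.7148
Stable ⇔ ρ < 1: YES
Spare capacity = cμ − λ = 80.19 − 57.32 = 22.87/hr

Final: ρ = 0.7148; stable; margin = 22.87/hr


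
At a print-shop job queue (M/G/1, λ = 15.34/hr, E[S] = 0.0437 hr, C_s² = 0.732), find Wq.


ρ = λ·E[S] = 15.34·0.0437 = 0.6704
E[S²] = E[S]²(1+C_s²) = 0.0437²·(1+0.732) = 0.003308
Wq = λ·E[S²]/(2(1−ρ)) = 15.34·0.003308/(2·0.3296) = 0.07696 hr

Final: 0.07696 hr


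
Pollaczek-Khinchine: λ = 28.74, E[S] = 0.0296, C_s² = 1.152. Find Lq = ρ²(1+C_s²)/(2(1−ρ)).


ρ = λ·E[S] = 28.74·0.0296 = 0.8507
Lq = ρ²(1+C_s²)/(2(1−ρ)) = 0.7237·(1+1.152)/(2·0.1493)
= 0.7237·2.1520/0.2986 = 5.21580

Final: 5.21580


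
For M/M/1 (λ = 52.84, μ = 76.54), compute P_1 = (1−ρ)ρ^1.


ρ = 52.84/76.54 = 0.6904
P_n = (1−ρ)·ρ^n = (1 − 0.6904)·0.6904^1 = 0.3096·0.690358 = 0.213764

Final: 0.213764


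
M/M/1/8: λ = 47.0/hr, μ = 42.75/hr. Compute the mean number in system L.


ρ = 47.0/42.75 = 1.0994
L = ρ[1 − (K+1)ρ^K + Kρ^(K+1)] / [(1−ρ)(1−ρ^(K+1))]
Numerator: 1.0994·(1 − 9·2.134489 + 8·2.346690) = 0.619099
Denominator: (-0.09942)·(-1.346690) = 0.133881
L = 0.619099/0.133881 = 4.6242

Final: 4.6242


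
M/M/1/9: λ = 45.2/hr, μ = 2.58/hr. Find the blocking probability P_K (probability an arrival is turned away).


ρ = λ/μ = 45.2/2.58 = 17.5194
P_K = (1−ρ)ρ^K/(1−ρ^(K+1)) = (-16.5194·155477861886.625641)/(1 − 2723875719874.216797)
= -2568397857987.590820/-2723875719873.216797 = 0.942920

Final: 0.942920


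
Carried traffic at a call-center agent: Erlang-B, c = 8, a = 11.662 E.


B(8,11.662) = 0.409655 (Erlang-B)
Carried load = a(1 − B) = 11.662·(1 − 0.409655) = 11.662·0.590345 = 6.8846 E

Final: 6.8846 Erlangs


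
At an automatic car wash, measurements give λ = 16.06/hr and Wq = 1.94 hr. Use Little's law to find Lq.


Lq = λWq = 16.06·1.94 = 31.1564

Final: 31.1564


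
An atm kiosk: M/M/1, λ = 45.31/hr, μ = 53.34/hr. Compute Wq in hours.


ρ = 45.31/53.34 = 0.8495
Wq = ρ/(μ−λ) = 0.8495/(53.34 − 45.31) = 0.8495/8.03 = 0.1058 hr

Final: 0.1058 hr


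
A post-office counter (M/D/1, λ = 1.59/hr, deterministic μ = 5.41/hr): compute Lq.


ρ = 1.59/5.41 = 0.2939
M/D/1: Lq = ρ²/(2(1−ρ)) = 0.08638/(2·0.7061) = 0.06117

Final: 0.06117


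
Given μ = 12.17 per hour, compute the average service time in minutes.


Mean service time = 1/μ = 1/12.17 hour = 0.08217 hour
In minutes: 0.08217 × 60 = 4.9302 min

Final: 4.9302 min


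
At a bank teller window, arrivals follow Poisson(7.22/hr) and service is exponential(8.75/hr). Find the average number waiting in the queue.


ρ = 7.22/8.75 = 0.8251
Lq = ρ²/(1−ρ) = 0.6809/0.1749 = 3.8938

Final: 3.8938


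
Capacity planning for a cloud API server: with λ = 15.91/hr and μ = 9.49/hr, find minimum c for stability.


Stability requires cμ > λ ⇔ c > λ/μ.
λ/μ = 15.91/9.49 = 1.6765
Minimum integer c = ⌊1.6765⌋ + 1 = 2
Check: 2·9.49 = 18.98 > 15.91, while 1·9.49 = 9.49 ≤ 15.91

Final: 2 servers


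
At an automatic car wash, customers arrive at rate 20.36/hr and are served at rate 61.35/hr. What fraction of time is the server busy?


ρ = λ/μ = 20.36/61.35 = 0.3319

Final: 0.3319


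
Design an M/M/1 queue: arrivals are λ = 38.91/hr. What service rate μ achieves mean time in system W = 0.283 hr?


W = 1/(μ−λ) ⇒ μ − λ = 1/W = 1/0.283 = 3.5336
μ = λ + 1/W = 38.91 + 3.5336 = 42.4436 per hr

Final: 42.4436 /hr


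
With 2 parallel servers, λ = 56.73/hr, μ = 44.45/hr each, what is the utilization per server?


ρ = λ/(cμ) = 56.73/(2·44.45) = 56.73/88.90 = 0.6381

Final: 0.6381


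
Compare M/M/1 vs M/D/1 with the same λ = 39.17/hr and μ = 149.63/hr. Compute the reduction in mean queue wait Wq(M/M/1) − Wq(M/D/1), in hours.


ρ = 39.17/149.63 = 0.2618
Wq(M/M/1) = ρ/(μ−λ) = 0.2618/110.46 = 0.002370 hr
Wq(M/D/1) = ρ/(2(μ−λ)) = 0.001185 hr
Savings = 0.002370 − 0.001185 = 0.001185 hr

Final: 0.001185 hr


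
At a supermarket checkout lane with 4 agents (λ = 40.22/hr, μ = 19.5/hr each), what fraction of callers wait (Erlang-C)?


a = λ/μ = 2.0626; ρ = a/4 = 0.5156
P₀ = 0.121819 (from M/M/c formula)
C(c,a) = [a^c/(c!(1−ρ))]·P₀ = [18.09797/(24·0.4844)]·0.121819
= 1.55687·0.121819 = 0.189655

Final: 0.189655


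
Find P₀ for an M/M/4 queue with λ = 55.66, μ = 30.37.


a = λ/μ = 55.66/30.37 = 1.8327; ρ = a/c = 0.4582
Σ_{k=0}^{3} a^k/k! (terms k=0..3) = 1.00000 + 1.83273 + 1.67945 + 1.02599 = 5.53817
Tail: a^4/(4!(1−ρ)) = 11.28220/(24·0.5418) = 0.86762
P₀ = 1/(5.53817 + 0.86762) = 1/6.40579 = 0.156109

Final: 0.156109


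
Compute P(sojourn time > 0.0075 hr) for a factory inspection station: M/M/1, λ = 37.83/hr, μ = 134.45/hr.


W ~ Exponential(μ−λ) for M/M/1.
μ − λ = 134.45 − 37.83 = 96.6200
P(W > t) = e^{−(μ−λ)t} = e^{−0.7246} = 0.484494

Final: 0.484494


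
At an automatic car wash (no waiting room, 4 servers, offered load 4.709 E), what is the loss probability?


B(c,a) = (a^c/c!) / Σ_{k=0}^{c} a^k/k!
a^4/4! = 20.488187
Σ terms (k=0..4): 1.00000 + 4.70900 + 11.08734 + 17.40343 + 20.48819 = 54.687956
B = 20.488187/54.687956 = 0.374638

Final: 0.374638


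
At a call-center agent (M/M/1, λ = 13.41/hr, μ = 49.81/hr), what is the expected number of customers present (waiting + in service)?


ρ = λ/μ = 13.41/49.81 = 0.2692
L = ρ/(1−ρ) = 0.2692/(1 − 0.2692) = 0.2692/0.7308 = 0.3684

Final: 0.3684


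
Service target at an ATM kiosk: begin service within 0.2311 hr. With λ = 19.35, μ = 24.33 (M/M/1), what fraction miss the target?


ρ = 19.35/24.33 = 0.7953
P(Wq > t) = ρ·e^{−(μ−λ)t} = 0.7953·e^{−1.1509}
= 0.7953·0.316359 = 0.251605

Final: 0.251605


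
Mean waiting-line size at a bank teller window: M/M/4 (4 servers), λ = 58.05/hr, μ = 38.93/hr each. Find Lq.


a = λ/μ = 1.4911; ρ = a/4 = 0.3728
P₀ = 0.223020
Lq = P₀·a^c·ρ / (c!·(1−ρ)²) = 0.223020·4.94392·0.3728/(24·0.39340)
= 0.04353

Final: 0.04353


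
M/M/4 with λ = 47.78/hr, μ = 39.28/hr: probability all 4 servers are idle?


a = λ/μ = 47.78/39.28 = 1.2164; ρ = a/c = 0.3041
Σ_{k=0}^{3} a^k/k! (terms k=0..3) = 1.00000 + 1.21640 + 0.73981 + 0.29997 = 3.25617
Tail: a^4/(4!(1−ρ)) = 2.18927/(24·0.6959) = 0.13108
P₀ = 1/(3.25617 + 0.13108) = 1/3.38725 = 0.295225

Final: 0.295225


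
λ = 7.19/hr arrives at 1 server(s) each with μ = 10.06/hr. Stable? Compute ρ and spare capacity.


Total capacity cμ = 1·10.06 = 10.06/hr
ρ = λ/(cμ) = 7.19/10.06 = 0.7147
Stable ⇔ ρ < 1: YES
Spare capacity = cμ − λ = 10.06 − 7.19 = 2.87/hr

Final: ρ = 0.7147; stable; margin = 2.87/hr


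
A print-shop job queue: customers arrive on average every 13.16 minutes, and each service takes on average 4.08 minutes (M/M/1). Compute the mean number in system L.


λ = 60/13.16 = 4.5593 /hr
μ = 60/4.08 = 14.7059 /hr
ρ = λ/μ = 4.5593/14.7059 = 0.3100
L = ρ/(1−ρ) = 0.3100/0.6900 = 0.4493

Final: 0.4493


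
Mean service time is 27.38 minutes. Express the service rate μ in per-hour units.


μ = 1/(service time) in consistent units.
1 hour = 60 min, so μ = 60/27.38 = 2.1914 per hour

Final: 2.1914 /hr


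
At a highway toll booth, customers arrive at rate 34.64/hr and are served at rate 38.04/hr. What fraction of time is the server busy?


ρ = λ/μ = 34.64/38.04 = 0.9106

Final: 0.9106


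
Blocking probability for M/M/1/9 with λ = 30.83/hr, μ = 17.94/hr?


ρ = λ/μ = 30.83/17.94 = 1.7185
P_K = (1−ρ)ρ^K/(1−ρ^(K+1)) = (-0.7185·130.725338)/(1 − 224.652295)
= -93.926957/-223.652295 = 0.419969

Final: 0.419969


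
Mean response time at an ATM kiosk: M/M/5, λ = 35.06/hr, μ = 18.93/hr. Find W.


a = 1.8521; ρ = 0.3704; P₀ = 0.156134
Lq = P₀·a^c·ρ/(c!(1−ρ)²) = 0.02650
Wq = Lq/λ = 0.02650/35.06 = 0.0007558 hr
W = Wq + 1/μ = 0.0007558 + 0.05283 = 0.05358 hr

Final: 0.05358 hr


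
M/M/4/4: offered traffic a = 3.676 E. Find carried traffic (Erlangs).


B(4,3.676) = 0.278492 (Erlang-B)
Carried load = a(1 − B) = 3.676·(1 − 0.278492) = 3.676·0.721508 = 2.6523 E

Final: 2.6523 Erlangs


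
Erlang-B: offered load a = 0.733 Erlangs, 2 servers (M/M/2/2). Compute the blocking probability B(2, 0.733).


B(c,a) = (a^c/c!) / Σ_{k=0}^{c} a^k/k!
a^2/2! = 0.268645
Σ terms (k=0..2): 1.00000 + 0.73300 + 0.26864 = 2.001644
B = 0.268645/2.001644 = 0.134212

Final: 0.134212


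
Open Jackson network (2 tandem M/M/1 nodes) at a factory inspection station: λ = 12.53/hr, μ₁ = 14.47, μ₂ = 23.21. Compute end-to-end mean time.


Each node sees arrival rate λ = 12.53/hr (tandem ⇒ throughput preserved).
W₁ = 1/(μ₁−λ) = 1/(14.47−12.53) = 0.51546 hr
W₂ = 1/(μ₂−λ) = 1/(23.21−12.53) = 0.09363 hr
W_total = W₁ + W₂ = 0.51546 + 0.09363 = 0.60910 hr

Final: 0.60910 hr


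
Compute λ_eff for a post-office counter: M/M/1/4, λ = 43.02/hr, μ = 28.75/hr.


ρ = 1.4963; P_K = (1−ρ)ρ^4/(1−ρ^5) = 0.382724
λ_eff = λ(1 − P_K) = 43.02·(1 − 0.382724) = 43.02·0.617276 = 26.5552 /hr

Final: 26.5552 /hr


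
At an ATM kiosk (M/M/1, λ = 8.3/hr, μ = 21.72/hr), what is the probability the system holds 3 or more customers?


ρ = 8.3/21.72 = 0.3821
P(N ≥ n) = ρ^n = 0.3821^3 = 0.055803

Final: 0.055803


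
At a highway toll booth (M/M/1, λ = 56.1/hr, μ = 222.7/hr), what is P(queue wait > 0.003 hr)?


ρ = 56.1/222.7 = 0.2519
P(Wq > t) = ρ·e^{−(μ−λ)t} = 0.2519·e^{−0.4998}
= 0.2519·0.606652 = 0.152821

Final: 0.152821


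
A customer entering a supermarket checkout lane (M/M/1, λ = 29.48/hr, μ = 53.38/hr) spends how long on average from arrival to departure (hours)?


W = 1/(μ−λ) = 1/(53.38 − 29.48) = 1/23.90 = 0.04184 hr

Final: 0.04184 hr


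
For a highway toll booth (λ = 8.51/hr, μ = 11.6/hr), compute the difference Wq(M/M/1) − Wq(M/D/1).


ρ = 8.51/11.6 = 0.7336
Wq(M/M/1) = ρ/(μ−λ) = 0.7336/3.09 = 0.23742 hr
Wq(M/D/1) = ρ/(2(μ−λ)) = 0.11871 hr
Savings = 0.23742 − 0.11871 = 0.11871 hr

Final: 0.11871 hr


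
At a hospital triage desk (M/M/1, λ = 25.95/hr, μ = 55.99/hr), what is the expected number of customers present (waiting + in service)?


ρ = λ/μ = 25.95/55.99 = 0.4635
L = ρ/(1−ρ) = 0.4635/(1 − 0.4635) = 0.4635/0.5365 = 0.8638

Final: 0.8638


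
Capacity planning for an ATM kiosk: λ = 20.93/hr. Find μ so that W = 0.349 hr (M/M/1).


W = 1/(μ−λ) ⇒ μ − λ = 1/W = 1/0.349 = 2.8653
μ = λ + 1/W = 20.93 + 2.8653 = 23.7953 per hr

Final: 23.7953 /hr


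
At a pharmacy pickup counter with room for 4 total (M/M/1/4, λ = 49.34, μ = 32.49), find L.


ρ = 49.34/32.49 = 1.5186
L = ρ[1 − (K+1)ρ^K + Kρ^(K+1)] / [(1−ρ)(1−ρ^(K+1))]
Numerator: 1.5186·(1 − 5·5.318605 + 4·8.076946) = 10.197174
Denominator: (-0.5186)·(-7.076946) = 3.670254
L = 10.197174/3.670254 = 2.7783

Final: 2.7783


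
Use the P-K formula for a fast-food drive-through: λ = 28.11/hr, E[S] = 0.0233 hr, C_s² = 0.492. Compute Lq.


ρ = λ·E[S] = 28.11·0.0233 = 0.6550
Lq = ρ²(1+C_s²)/(2(1−ρ)) = 0.4290·(1+0.492)/(2·0.3450)
= 0.4290·1.4920/0.6901 = 0.92748

Final: 0.92748


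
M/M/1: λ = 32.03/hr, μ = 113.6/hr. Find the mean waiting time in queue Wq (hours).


ρ = 32.03/113.6 = 0.2820
Wq = ρ/(μ−λ) = 0.2820/(113.6 − 32.03) = 0.2820/81.57 = 0.003457 hr

Final: 0.003457 hr


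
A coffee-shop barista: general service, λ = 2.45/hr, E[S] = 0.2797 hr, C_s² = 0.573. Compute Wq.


ρ = λ·E[S] = 2.45·0.2797 = 0.6853
E[S²] = E[S]²(1+C_s²) = 0.2797²·(1+0.573) = 0.123059
Wq = λ·E[S²]/(2(1−ρ)) = 2.45·0.123059/(2·0.3147) = 0.47897 hr

Final: 0.47897 hr


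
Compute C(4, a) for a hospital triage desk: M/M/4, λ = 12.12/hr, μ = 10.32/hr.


a = λ/μ = 1.1744; ρ = a/4 = 0.2936
P₀ = 0.308050 (from M/M/c formula)
C(c,a) = [a^c/(c!(1−ρ))]·P₀ = [1.90236/(24·0.7064)]·0.308050
= 0.11221·0.308050 = 0.034566

Final: 0.034566


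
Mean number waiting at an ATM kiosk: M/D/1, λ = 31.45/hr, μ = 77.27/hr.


ρ = 31.45/77.27 = 0.4070
M/D/1: Lq = ρ²/(2(1−ρ)) = 0.1657/(2·0.5930) = 0.13968

Final: 0.13968


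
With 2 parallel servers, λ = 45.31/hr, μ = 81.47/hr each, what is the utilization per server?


ρ = λ/(cμ) = 45.31/(2·81.47) = 45.31/162.94 = 0.2781

Final: 0.2781


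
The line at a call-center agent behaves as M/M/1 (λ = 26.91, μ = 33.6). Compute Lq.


ρ = 26.91/33.6 = 0.8009
Lq = ρ²/(1−ρ) = 0.6414/0.1991 = 3.2215

Final: 3.2215


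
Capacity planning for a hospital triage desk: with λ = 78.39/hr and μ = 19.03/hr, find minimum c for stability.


Stability requires cμ > λ ⇔ c > λ/μ.
λ/μ = 78.39/19.03 = 4.1193
Minimum integer c = ⌊4.1193⌋ + 1 = 5
Check: 5·19.03 = 95.15 > 78.39, while 4·19.03 = 76.12 ≤ 78.39

Final: 5 servers


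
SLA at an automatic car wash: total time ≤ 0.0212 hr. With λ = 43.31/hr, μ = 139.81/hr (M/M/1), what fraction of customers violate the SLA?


W ~ Exponential(μ−λ) for M/M/1.
μ − λ = 139.81 − 43.31 = 96.5000
P(W > t) = e^{−(μ−λ)t} = e^{−2.0458} = 0.129277

Final: 0.129277


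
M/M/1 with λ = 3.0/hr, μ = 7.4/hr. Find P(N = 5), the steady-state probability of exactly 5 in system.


ρ = 3.0/7.4 = 0.4054
P_n = (1−ρ)·ρ^n = (1 − 0.4054)·0.4054^5 = 0.5946·0.010951 = 0.006511

Final: 0.006511


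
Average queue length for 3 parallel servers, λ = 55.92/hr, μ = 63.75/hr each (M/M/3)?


a = λ/μ = 0.8772; ρ = a/3 = 0.2924
P₀ = 0.413075
Lq = P₀·a^c·ρ / (c!·(1−ρ)²) = 0.413075·0.67493·0.2924/(6·0.50071)
= 0.02713

Final: 0.02713


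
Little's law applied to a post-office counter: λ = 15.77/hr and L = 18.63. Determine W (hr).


W = L/λ = 18.63/15.77 = 1.1814 hr

Final: 1.1814 hr


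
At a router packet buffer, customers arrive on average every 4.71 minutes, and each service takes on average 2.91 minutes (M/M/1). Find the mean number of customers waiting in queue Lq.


λ = 60/4.71 = 12.7389 /hr
μ = 60/2.91 = 20.6186 /hr
ρ = λ/μ = 12.7389/20.6186 = 0.6178
Lq = ρ²/(1−ρ) = 0.3817/0.3822 = 0.9988

Final: 0.9988


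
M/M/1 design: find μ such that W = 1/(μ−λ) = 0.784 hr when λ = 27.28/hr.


W = 1/(μ−λ) ⇒ μ − λ = 1/W = 1/0.784 = 1.2755
μ = λ + 1/W = 27.28 + 1.2755 = 28.5555 per hr

Final: 28.5555 /hr


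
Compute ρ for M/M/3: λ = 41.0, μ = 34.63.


ρ = λ/(cμ) = 41.0/(3·34.63) = 41.0/103.89 = 0.3946

Final: 0.3946


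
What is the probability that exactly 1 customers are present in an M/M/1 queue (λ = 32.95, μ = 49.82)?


ρ = 32.95/49.82 = 0.6614
P_n = (1−ρ)·ρ^n = (1 − 0.6614)·0.6614^1 = 0.3386·0.661381 = 0.223956

Final: 0.223956


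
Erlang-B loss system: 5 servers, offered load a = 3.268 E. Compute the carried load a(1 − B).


B(5,3.268) = 0.133408 (Erlang-B)
Carried load = a(1 − B) = 3.268·(1 − 0.133408) = 3.268·0.866592 = 2.8320 E

Final: 2.8320 Erlangs


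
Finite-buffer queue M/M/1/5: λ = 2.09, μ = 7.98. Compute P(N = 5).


ρ = λ/μ = 2.09/7.98 = 0.2619
P_K = (1−ρ)ρ^K/(1−ρ^(K+1)) = (0.7381·0.001232)/(1 − 0.0003227)
= 0.0009096/0.999677 = 0.0009098

Final: 0.0009098


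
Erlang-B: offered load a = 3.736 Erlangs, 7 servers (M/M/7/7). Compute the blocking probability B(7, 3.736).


B(c,a) = (a^c/c!) / Σ_{k=0}^{c} a^k/k!
a^7/7! = 2.015661
Σ terms (k=0..7): 1.00000 + 3.73600 + 6.97885 + 8.69099 + 8.11739 + 6.06531 + 3.77667 + 2.01566 = 40.380866
B = 2.015661/40.380866 = 0.049916

Final: 0.049916


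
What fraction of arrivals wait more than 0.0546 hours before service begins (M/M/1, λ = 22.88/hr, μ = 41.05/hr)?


ρ = 22.88/41.05 = 0.5574
P(Wq > t) = ρ·e^{−(μ−λ)t} = 0.5574·e^{−0.9921}
= 0.5574·0.370804 = 0.206675

Final: 0.206675


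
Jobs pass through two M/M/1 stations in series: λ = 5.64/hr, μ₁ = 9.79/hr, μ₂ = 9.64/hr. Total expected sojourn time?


Each node sees arrival rate λ = 5.64/hr (tandem ⇒ throughput preserved).
W₁ = 1/(μ₁−λ) = 1/(9.79−5.64) = 0.24096 hr
W₂ = 1/(μ₂−λ) = 1/(9.64−5.64) = 0.25000 hr
W_total = W₁ + W₂ = 0.24096 + 0.25000 = 0.49096 hr

Final: 0.49096 hr


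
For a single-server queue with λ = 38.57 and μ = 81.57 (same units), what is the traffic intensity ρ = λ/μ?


ρ = λ/μ = 38.57/81.57 = 0.4728

Final: 0.4728


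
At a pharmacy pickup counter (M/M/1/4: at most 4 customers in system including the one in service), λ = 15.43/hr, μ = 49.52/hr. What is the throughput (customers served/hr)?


ρ = 0.3116; P_K = (1−ρ)ρ^4/(1−ρ^5) = 0.006508
λ_eff = λ(1 − P_K) = 15.43·(1 − 0.006508) = 15.43·0.993492 = 15.3296 /hr

Final: 15.3296 /hr


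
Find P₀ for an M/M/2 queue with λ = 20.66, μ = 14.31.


a = λ/μ = 20.66/14.31 = 1.4437; ρ = a/c = 0.7219
Σ_{k=0}^{1} a^k/k! (terms k=0..1) = 1.00000 + 1.44375 = 2.44375
Tail: a^2/(2!(1−ρ)) = 2.08440/(2·0.2781) = 3.74721
P₀ = 1/(2.44375 + 3.74721) = 1/6.19095 = 0.161526

Final: 0.161526


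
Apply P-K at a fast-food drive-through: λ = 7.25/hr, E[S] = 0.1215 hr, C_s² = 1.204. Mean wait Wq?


ρ = λ·E[S] = 7.25·0.1215 = 0.8809
E[S²] = E[S]²(1+C_s²) = 0.1215²·(1+1.204) = 0.032536
Wq = λ·E[S²]/(2(1−ρ)) = 7.25·0.032536/(2·0.1191) = 0.99008 hr

Final: 0.99008 hr


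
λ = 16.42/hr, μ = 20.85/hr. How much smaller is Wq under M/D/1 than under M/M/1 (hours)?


ρ = 16.42/20.85 = 0.7875
Wq(M/M/1) = ρ/(μ−λ) = 0.7875/4.43 = 0.17777 hr
Wq(M/D/1) = ρ/(2(μ−λ)) = 0.08889 hr
Savings = 0.17777 − 0.08889 = 0.08889 hr

Final: 0.08889 hr


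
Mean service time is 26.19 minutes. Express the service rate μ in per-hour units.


μ = 1/(service time) in consistent units.
1 hour = 60 min, so μ = 60/26.19 = 2.2910 per hour

Final: 2.2910 /hr


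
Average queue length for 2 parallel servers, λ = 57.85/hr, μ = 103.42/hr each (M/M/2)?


a = λ/μ = 0.5594; ρ = a/2 = 0.2797
P₀ = 0.562885
Lq = P₀·a^c·ρ / (c!·(1−ρ)²) = 0.562885·0.31289·0.2797/(2·0.51885)
= 0.04747

Final: 0.04747


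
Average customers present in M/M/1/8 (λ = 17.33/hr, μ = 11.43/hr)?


ρ = 17.33/11.43 = 1.5162
L = ρ[1 − (K+1)ρ^K + Kρ^(K+1)] / [(1−ρ)(1−ρ^(K+1))]
Numerator: 1.5162·(1 − 9·27.926638 + 8·42.341963) = 134.024674
Denominator: (-0.5162)·(-41.341963) = 21.340121
L = 134.024674/21.340121 = 6.2804

Final: 6.2804


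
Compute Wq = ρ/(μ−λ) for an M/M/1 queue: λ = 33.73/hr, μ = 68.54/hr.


ρ = 33.73/68.54 = 0.4921
Wq = ρ/(μ−λ) = 0.4921/(68.54 − 33.73) = 0.4921/34.81 = 0.01414 hr

Final: 0.01414 hr


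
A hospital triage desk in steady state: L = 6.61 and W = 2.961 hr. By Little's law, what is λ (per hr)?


λ = L/W = 6.61/2.961 = 2.2324 /hr

Final: 2.2324 /hr


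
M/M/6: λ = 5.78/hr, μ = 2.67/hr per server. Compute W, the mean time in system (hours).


a = 2.1648; ρ = 0.3608; P₀ = 0.114499
Lq = P₀·a^c·ρ/(c!(1−ρ)²) = 0.01445
Wq = Lq/λ = 0.01445/5.78 = 0.002501 hr
W = Wq + 1/μ = 0.002501 + 0.37453 = 0.37703 hr

Final: 0.37703 hr


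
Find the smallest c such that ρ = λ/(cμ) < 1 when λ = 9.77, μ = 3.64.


Stability requires cμ > λ ⇔ c > λ/μ.
λ/μ = 9.77/3.64 = 2.6841
Minimum integer c = ⌊2.6841⌋ + 1 = 3
Check: 3·3.64 = 10.92 > 9.77, while 2·3.64 = 7.28 ≤ 9.77

Final: 3 servers


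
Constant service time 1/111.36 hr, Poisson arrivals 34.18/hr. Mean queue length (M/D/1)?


ρ = 34.18/111.36 = 0.3069
M/D/1: Lq = ρ²/(2(1−ρ)) = 0.09421/(2·0.6931) = 0.06796

Final: 0.06796


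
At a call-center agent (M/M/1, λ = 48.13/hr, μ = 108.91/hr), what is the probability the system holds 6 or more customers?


ρ = 48.13/108.91 = 0.4419
P(N ≥ n) = ρ^n = 0.4419^6 = 0.007449

Final: 0.007449


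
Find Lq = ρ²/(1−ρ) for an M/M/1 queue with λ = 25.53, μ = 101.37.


ρ = 25.53/101.37 = 0.2518
Lq = ρ²/(1−ρ) = 0.06343/0.7482 = 0.08478

Final: 0.08478


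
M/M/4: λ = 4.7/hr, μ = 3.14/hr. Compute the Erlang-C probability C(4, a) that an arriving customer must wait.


a = λ/μ = 1.4968; ρ = a/4 = 0.3742
P₀ = 0.221720 (from M/M/c formula)
C(c,a) = [a^c/(c!(1−ρ))]·P₀ = [5.01964/(24·0.6258)]·0.221720
= 0.33422·0.221720 = 0.074103

Final: 0.074103


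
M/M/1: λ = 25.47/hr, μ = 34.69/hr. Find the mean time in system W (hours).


W = 1/(μ−λ) = 1/(34.69 − 25.47) = 1/9.22 = 0.1085 hr

Final: 0.1085 hr


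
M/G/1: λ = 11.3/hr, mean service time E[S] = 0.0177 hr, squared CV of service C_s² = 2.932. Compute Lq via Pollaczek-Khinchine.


ρ = λ·E[S] = 11.3·0.0177 = 0.2000
Lq = ρ²(1+C_s²)/(2(1−ρ)) = 0.04000·(1+2.932)/(2·0.8000)
= 0.04000·3.9320/1.6000 = 0.09831

Final: 0.09831


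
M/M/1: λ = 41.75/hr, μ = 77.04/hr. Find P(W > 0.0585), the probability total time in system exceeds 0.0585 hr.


W ~ Exponential(μ−λ) for M/M/1.
μ − λ = 77.04 − 41.75 = 35.2900
P(W > t) = e^{−(μ−λ)t} = e^{−2.0645} = 0.126886

Final: 0.126886


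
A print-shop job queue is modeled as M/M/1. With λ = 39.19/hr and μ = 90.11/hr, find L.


ρ = λ/μ = 39.19/90.11 = 0.4349
L = ρ/(1−ρ) = 0.4349/(1 − 0.4349) = 0.4349/0.5651 = 0.7696

Final: 0.7696


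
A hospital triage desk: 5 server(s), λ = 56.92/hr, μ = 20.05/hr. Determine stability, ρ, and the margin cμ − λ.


Total capacity cμ = 5·20.05 = 100.25/hr
ρ = λ/(cμ) = 56.92/100.25 = 0.5678
Stable ⇔ ρ < 1: YES
Spare capacity = cμ − λ = 100.25 − 56.92 = 43.33/hr

Final: ρ = 0.5678; stable; margin = 43.33/hr


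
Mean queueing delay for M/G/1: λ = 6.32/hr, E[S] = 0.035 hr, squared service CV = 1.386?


ρ = λ·E[S] = 6.32·0.035 = 0.2212
E[S²] = E[S]²(1+C_s²) = 0.035²·(1+1.386) = 0.002923
Wq = λ·E[S²]/(2(1−ρ)) = 6.32·0.002923/(2·0.7788) = 0.01186 hr

Final: 0.01186 hr


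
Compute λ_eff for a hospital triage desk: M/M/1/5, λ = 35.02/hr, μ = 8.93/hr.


ρ = 3.9216; P_K = (1−ρ)ρ^5/(1−ρ^6) = 0.745208
λ_eff = λ(1 − P_K) = 35.02·(1 − 0.745208) = 35.02·0.254792 = 8.9228 /hr

Final: 8.9228 /hr


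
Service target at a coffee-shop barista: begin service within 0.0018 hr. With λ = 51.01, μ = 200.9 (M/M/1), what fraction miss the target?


ρ = 51.01/200.9 = 0.2539
P(Wq > t) = ρ·e^{−(μ−λ)t} = 0.2539·e^{−0.2698}
= 0.2539·0.763531 = 0.193866

Final: 0.193866


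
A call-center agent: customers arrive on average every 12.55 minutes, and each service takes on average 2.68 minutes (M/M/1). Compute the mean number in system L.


λ = 60/12.55 = 4.7809 /hr
μ = 60/2.68 = 22.3881 /hr
ρ = λ/μ = 4.7809/22.3881 = 0.2135
L = ρ/(1−ρ) = 0.2135/0.7865 = 0.2715

Final: 0.2715


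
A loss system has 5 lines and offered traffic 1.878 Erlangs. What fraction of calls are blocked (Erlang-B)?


B(c,a) = (a^c/c!) / Σ_{k=0}^{c} a^k/k!
a^5/5! = 0.194669
Σ terms (k=0..5): 1.00000 + 1.87800 + 1.76344 + 1.10391 + 0.51829 + 0.19467 = 6.458314
B = 0.194669/6.458314 = 0.030142

Final: 0.030142


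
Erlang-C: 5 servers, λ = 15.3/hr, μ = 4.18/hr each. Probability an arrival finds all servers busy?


a = λ/μ = 3.6603; ρ = a/5 = 0.7321
P₀ = 0.021077 (from M/M/c formula)
C(c,a) = [a^c/(c!(1−ρ))]·P₀ = [657.01570/(120·0.2679)]·0.021077
= 20.43397·0.021077 = 0.430683

Final: 0.430683


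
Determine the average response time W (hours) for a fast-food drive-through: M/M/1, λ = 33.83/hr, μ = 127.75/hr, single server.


W = 1/(μ−λ) = 1/(127.75 − 33.83) = 1/93.92 = 0.01065 hr

Final: 0.01065 hr


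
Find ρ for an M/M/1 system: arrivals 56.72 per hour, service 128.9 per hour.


ρ = λ/μ = 56.72/128.9 = 0.4400

Final: 0.4400


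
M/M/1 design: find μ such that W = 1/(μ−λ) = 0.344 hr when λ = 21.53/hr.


W = 1/(μ−λ) ⇒ μ − λ = 1/W = 1/0.344 = 2.9070
μ = λ + 1/W = 21.53 + 2.9070 = 24.4370 per hr

Final: 24.4370 /hr


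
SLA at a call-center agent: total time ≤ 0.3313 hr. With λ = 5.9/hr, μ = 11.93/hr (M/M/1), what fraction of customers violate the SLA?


W ~ Exponential(μ−λ) for M/M/1.
μ − λ = 11.93 − 5.9 = 6.0300
P(W > t) = e^{−(μ−λ)t} = e^{−1.9977} = 0.135642

Final: 0.135642


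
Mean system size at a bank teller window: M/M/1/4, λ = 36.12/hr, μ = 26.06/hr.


ρ = 36.12/26.06 = 1.3860
L = ρ[1 − (K+1)ρ^K + Kρ^(K+1)] / [(1−ρ)(1−ρ^(K+1))]
Numerator: 1.3860·(1 − 5·3.690569 + 4·5.115247) = 4.169386
Denominator: (-0.3860)·(-4.115247) = 1.588618
L = 4.169386/1.588618 = 2.6245

Final: 2.6245


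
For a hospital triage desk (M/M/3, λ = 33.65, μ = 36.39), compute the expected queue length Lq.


a = λ/μ = 0.9247; ρ = a/3 = 0.3082
P₀ = 0.393276
Lq = P₀·a^c·ρ / (c!·(1−ρ)²) = 0.393276·0.79070·0.3082/(6·0.47854)
= 0.03338

Final: 0.03338


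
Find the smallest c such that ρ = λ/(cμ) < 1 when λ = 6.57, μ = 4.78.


Stability requires cμ > λ ⇔ c > λ/μ.
λ/μ = 6.57/4.78 = 1.3745
Minimum integer c = ⌊1.3745⌋ + 1 = 2
Check: 2·4.78 = 9.56 > 6.57, while 1·4.78 = 4.78 ≤ 6.57

Final: 2 servers


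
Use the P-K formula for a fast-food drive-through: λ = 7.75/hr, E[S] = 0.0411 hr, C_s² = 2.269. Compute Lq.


ρ = λ·E[S] = 7.75·0.0411 = 0.3185
Lq = ρ²(1+C_s²)/(2(1−ρ)) = 0.1015·(1+2.269)/(2·0.6815)
= 0.1015·3.2690/1.3630 = 0.24334

Final: 0.24334


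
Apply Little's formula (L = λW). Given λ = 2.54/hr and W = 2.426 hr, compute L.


L = λW = 2.54·2.426 = 6.1620

Final: 6.1620


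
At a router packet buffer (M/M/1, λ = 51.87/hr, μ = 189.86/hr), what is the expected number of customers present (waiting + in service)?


ρ = λ/μ = 51.87/189.86 = 0.2732
L = ρ/(1−ρ) = 0.2732/(1 − 0.2732) = 0.2732/0.7268 = 0.3759

Final: 0.3759


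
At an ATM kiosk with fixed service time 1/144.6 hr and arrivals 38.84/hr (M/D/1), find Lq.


ρ = 38.84/144.6 = 0.2686
M/D/1: Lq = ρ²/(2(1−ρ)) = 0.07215/(2·0.7314) = 0.04932

Final: 0.04932


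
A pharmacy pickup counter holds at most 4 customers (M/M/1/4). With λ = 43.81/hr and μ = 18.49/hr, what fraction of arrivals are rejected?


ρ = λ/μ = 43.81/18.49 = 2.3694
P_K = (1−ρ)ρ^K/(1−ρ^(K+1)) = (-1.3694·31.517036)/(1 − 74.676114)
= -43.159078/-73.676114 = 0.585795

Final: 0.585795


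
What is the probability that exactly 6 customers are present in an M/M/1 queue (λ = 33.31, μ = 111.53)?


ρ = 33.31/111.53 = 0.2987
P_n = (1−ρ)·ρ^n = (1 − 0.2987)·0.2987^6 = 0.7013·0.0007097 = 0.0004978

Final: 0.0004978


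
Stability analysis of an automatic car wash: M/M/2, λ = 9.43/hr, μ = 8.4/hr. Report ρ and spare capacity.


Total capacity cμ = 2·8.4 = 16.80/hr
ρ = λ/(cμ) = 9.43/16.80 = 0.5613
Stable ⇔ ρ < 1: YES
Spare capacity = cμ − λ = 16.80 − 9.43 = 7.37/hr

Final: ρ = 0.5613; stable; margin = 7.37/hr


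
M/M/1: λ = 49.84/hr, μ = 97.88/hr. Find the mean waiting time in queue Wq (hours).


ρ = 49.84/97.88 = 0.5092
Wq = ρ/(μ−λ) = 0.5092/(97.88 − 49.84) = 0.5092/48.04 = 0.01060 hr

Final: 0.01060 hr


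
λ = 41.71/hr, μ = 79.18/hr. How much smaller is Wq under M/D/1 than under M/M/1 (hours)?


ρ = 41.71/79.18 = 0.5268
Wq(M/M/1) = ρ/(μ−λ) = 0.5268/37.47 = 0.01406 hr
Wq(M/D/1) = ρ/(2(μ−λ)) = 0.007029 hr
Savings = 0.01406 − 0.007029 = 0.007029 hr

Final: 0.007029 hr


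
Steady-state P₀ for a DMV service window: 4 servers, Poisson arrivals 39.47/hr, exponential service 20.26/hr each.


a = λ/μ = 39.47/20.26 = 1.9482; ρ = a/c = 0.4870
Σ_{k=0}^{3} a^k/k! (terms k=0..3) = 1.00000 + 1.94817 + 1.89769 + 1.23234 = 6.07821
Tail: a^4/(4!(1−ρ)) = 14.40492/(24·0.5130) = 1.17009
P₀ = 1/(6.07821 + 1.17009) = 1/7.24830 = 0.137963

Final: 0.137963


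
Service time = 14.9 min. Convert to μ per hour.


μ = 1/(service time) in consistent units.
1 hour = 60 min, so μ = 60/14.9 = 4.0268 per hour

Final: 4.0268 /hr


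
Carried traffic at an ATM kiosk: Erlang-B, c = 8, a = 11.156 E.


B(8,11.156) = 0.389270 (Erlang-B)
Carried load = a(1 − B) = 11.156·(1 − 0.389270) = 11.156·0.610730 = 6.8133 E

Final: 6.8133 Erlangs


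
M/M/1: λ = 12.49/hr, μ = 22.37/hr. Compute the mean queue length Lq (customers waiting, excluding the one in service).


ρ = 12.49/22.37 = 0.5583
Lq = ρ²/(1−ρ) = 0.3117/0.4417 = 0.7058

Final: 0.7058


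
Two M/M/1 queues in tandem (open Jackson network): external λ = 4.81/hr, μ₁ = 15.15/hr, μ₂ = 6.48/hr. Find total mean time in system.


Each node sees arrival rate λ = 4.81/hr (tandem ⇒ throughput preserved).
W₁ = 1/(μ₁−λ) = 1/(15.15−4.81) = 0.09671 hr
W₂ = 1/(μ₂−λ) = 1/(6.48−4.81) = 0.59880 hr
W_total = W₁ + W₂ = 0.09671 + 0.59880 = 0.69551 hr

Final: 0.69551 hr


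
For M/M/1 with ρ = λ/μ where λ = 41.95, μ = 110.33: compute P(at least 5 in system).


ρ = 41.95/110.33 = 0.3802
P(N ≥ n) = ρ^n = 0.3802^5 = 0.007947

Final: 0.007947


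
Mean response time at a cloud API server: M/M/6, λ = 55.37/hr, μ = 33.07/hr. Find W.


a = 1.6743; ρ = 0.2791; P₀ = 0.187341
Lq = P₀·a^c·ρ/(c!(1−ρ)²) = 0.003078
Wq = Lq/λ = 0.003078/55.37 = 0.00005558 hr
W = Wq + 1/μ = 0.00005558 + 0.03024 = 0.03029 hr

Final: 0.03029 hr


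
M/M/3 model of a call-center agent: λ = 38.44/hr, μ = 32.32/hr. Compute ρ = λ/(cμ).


ρ = λ/(cμ) = 38.44/(3·32.32) = 38.44/96.96 = 0.3965

Final: 0.3965


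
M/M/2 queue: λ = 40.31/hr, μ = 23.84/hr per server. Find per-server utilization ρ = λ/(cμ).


ρ = λ/(cμ) = 40.31/(2·23.84) = 40.31/47.68 = 0.8454

Final: 0.8454


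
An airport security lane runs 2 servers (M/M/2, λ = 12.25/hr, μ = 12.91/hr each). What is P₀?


a = λ/μ = 12.25/12.91 = 0.9489; ρ = a/c = 0.4744
Σ_{k=0}^{1} a^k/k! (terms k=0..1) = 1.00000 + 0.94888 = 1.94888
Tail: a^2/(2!(1−ρ)) = 0.90037/(2·0.5256) = 0.85658
P₀ = 1/(1.94888 + 0.85658) = 1/2.80545 = 0.356449

Final: 0.356449


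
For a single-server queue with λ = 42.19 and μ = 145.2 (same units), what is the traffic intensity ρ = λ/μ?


ρ = λ/μ = 42.19/145.2 = 0.2906

Final: 0.2906


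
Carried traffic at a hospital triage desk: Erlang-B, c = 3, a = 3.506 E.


B(3,3.506) = 0.402735 (Erlang-B)
Carried load = a(1 − B) = 3.506·(1 − 0.402735) = 3.506·0.597265 = 2.0940 E

Final: 2.0940 Erlangs


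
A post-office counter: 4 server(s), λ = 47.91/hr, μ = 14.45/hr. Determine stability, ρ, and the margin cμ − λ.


Total capacity cμ = 4·14.45 = 57.80/hr
ρ = λ/(cμ) = 47.91/57.80 = 0.8289
Stable ⇔ ρ < 1: YES
Spare capacity = cμ − λ = 57.80 − 47.91 = 9.89/hr

Final: ρ = 0.8289; stable; margin = 9.89/hr


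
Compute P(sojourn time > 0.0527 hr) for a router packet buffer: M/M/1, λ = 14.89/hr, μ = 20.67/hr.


W ~ Exponential(μ−λ) for M/M/1.
μ − λ = 20.67 − 14.89 = 5.7800
P(W > t) = e^{−(μ−λ)t} = e^{−0.3046} = 0.737414

Final: 0.737414


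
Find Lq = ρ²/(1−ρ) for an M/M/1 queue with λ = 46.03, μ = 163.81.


ρ = 46.03/163.81 = 0.2810
Lq = ρ²/(1−ρ) = 0.07896/0.7190 = 0.1098

Final: 0.1098


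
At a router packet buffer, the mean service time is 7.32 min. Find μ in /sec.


μ = 1/(service time) in consistent units.
1 second = 0.0166667 min, so μ = 0.0166667/7.32 = 0.002277 per second

Final: 0.002277 /sec


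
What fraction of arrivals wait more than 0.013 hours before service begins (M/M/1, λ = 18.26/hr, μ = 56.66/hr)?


ρ = 18.26/56.66 = 0.3223
P(Wq > t) = ρ·e^{−(μ−λ)t} = 0.3223·e^{−0.4992}
= 0.3223·0.607016 = 0.195625

Final: 0.195625


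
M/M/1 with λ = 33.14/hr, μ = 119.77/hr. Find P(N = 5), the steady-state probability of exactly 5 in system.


ρ = 33.14/119.77 = 0.2767
P_n = (1−ρ)·ρ^n = (1 − 0.2767)·0.2767^5 = 0.7233·0.001622 = 0.001173

Final: 0.001173


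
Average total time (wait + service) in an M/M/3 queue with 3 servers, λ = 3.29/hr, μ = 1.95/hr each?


a = 1.6872; ρ = 0.5624; P₀ = 0.168361
Lq = P₀·a^c·ρ/(c!(1−ρ)²) = 0.39577
Wq = Lq/λ = 0.39577/3.29 = 0.12030 hr
W = Wq + 1/μ = 0.12030 + 0.51282 = 0.63312 hr

Final: 0.63312 hr


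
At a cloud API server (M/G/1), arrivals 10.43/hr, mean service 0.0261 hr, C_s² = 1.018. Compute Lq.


ρ = λ·E[S] = 10.43·0.0261 = 0.2722
Lq = ρ²(1+C_s²)/(2(1−ρ)) = 0.07411·(1+1.018)/(2·0.7278)
= 0.07411·2.0180/1.4556 = 0.10274

Final: 0.10274


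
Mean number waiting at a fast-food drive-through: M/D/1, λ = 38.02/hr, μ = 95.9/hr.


ρ = 38.02/95.9 = 0.3965
M/D/1: Lq = ρ²/(2(1−ρ)) = 0.1572/(2·0.6035) = 0.13021

Final: 0.13021


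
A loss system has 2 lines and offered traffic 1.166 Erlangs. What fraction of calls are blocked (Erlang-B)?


B(c,a) = (a^c/c!) / Σ_{k=0}^{c} a^k/k!
a^2/2! = 0.679778
Σ terms (k=0..2): 1.00000 + 1.16600 + 0.67978 = 2.845778
B = 0.679778/2.845778 = 0.238872

Final: 0.238872
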